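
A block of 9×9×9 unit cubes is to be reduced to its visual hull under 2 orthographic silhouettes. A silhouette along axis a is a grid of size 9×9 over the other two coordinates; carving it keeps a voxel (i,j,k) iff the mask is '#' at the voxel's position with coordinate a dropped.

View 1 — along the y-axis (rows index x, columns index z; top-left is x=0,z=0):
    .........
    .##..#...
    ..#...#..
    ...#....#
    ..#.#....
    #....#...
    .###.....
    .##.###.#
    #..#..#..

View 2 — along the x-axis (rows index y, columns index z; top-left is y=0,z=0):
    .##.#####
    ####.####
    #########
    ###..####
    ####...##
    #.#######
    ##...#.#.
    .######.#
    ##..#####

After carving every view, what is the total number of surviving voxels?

voxel count = 159

initial block: 9^3 = 729
[1] y-view keeps 23 columns → grid now 207
[2] x-view keeps 63 columns → grid now 159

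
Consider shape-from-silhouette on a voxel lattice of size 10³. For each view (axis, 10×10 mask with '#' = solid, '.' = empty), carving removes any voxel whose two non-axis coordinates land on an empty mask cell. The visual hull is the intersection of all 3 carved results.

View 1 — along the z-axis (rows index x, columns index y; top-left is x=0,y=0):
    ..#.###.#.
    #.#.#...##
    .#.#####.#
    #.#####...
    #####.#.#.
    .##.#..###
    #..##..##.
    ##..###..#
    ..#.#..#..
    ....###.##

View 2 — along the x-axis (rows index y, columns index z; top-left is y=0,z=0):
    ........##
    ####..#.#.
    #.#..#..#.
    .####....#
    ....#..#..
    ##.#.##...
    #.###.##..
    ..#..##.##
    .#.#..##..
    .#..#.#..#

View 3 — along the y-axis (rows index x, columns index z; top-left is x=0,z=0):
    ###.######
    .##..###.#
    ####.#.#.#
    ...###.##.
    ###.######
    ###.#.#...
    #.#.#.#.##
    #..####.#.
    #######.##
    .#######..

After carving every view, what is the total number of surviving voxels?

156 voxels

full grid |V| = 1000
after view 1 [z-axis, 55 of 100 cells solid] → remaining = 550
after view 2 [x-axis, 43 of 100 cells solid] → remaining = 223
after view 3 [y-axis, 69 of 100 cells solid] → remaining = 156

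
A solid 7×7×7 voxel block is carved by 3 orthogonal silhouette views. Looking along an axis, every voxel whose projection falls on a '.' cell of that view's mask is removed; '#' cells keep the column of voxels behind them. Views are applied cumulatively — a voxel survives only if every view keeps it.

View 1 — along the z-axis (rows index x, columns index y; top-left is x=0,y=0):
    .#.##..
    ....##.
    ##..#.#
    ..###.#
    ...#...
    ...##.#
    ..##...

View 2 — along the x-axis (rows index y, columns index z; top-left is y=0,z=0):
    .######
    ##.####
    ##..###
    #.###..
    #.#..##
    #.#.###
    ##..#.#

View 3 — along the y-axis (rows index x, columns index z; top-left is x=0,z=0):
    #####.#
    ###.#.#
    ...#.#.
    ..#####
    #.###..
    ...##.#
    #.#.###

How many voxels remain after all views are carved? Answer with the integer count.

|visual hull| = 51

before carving: 343 voxels (7×7×7)
carve view 1 (along z, XY-mask fill 19/49): 133 voxels remain
carve view 2 (along x, YZ-mask fill 34/49): 85 voxels remain
carve view 3 (along y, XZ-mask fill 30/49): 51 voxels remain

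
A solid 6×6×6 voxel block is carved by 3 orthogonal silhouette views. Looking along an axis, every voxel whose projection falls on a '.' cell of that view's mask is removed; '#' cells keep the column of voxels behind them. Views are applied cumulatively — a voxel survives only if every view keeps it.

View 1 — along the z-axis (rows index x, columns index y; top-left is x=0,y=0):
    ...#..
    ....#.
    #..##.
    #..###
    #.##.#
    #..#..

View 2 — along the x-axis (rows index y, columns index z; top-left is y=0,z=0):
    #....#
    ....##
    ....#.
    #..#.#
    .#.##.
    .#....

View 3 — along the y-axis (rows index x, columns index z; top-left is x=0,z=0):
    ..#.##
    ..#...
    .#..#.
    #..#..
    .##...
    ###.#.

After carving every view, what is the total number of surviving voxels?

before carving: 216 voxels (6×6×6)
V1 z: intersect with XY mask (15 set) -- 90 left
V2 x: intersect with YZ mask (12 set) -- 35 left
V3 y: intersect with XZ mask (14 set) -- 10 left

voxel count = 10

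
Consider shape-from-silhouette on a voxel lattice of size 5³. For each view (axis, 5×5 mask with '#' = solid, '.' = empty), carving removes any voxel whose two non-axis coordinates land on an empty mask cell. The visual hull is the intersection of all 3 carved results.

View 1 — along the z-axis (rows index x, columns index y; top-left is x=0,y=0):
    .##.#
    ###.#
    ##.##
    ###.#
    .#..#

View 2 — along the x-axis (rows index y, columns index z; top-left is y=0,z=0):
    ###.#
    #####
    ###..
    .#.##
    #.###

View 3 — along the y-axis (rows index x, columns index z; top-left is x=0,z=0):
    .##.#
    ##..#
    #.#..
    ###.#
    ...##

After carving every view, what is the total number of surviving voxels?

remaining voxels: 41

before carving: 125 voxels (5×5×5)
  1. axis=2 (XY plane), |mask|=17  ⇒  voxels=85
  2. axis=0 (YZ plane), |mask|=19  ⇒  voxels=69
  3. axis=1 (XZ plane), |mask|=14  ⇒  voxels=41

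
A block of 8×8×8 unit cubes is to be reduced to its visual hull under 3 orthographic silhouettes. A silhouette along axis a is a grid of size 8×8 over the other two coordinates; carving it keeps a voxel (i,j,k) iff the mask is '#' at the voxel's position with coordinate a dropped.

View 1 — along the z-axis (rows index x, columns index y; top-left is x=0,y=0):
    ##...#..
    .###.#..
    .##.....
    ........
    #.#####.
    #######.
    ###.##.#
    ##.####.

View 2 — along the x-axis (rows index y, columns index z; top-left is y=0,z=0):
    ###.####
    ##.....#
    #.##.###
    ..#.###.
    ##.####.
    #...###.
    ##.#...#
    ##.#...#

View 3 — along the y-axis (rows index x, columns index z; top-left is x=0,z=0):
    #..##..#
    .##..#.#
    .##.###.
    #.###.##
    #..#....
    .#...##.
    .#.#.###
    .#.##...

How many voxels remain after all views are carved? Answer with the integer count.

start: 8×8×8 = 512 voxels
after view 1 [z-axis, 34 of 64 cells solid] → remaining = 272
after view 2 [x-axis, 38 of 64 cells solid] → remaining = 163
after view 3 [y-axis, 32 of 64 cells solid] → remaining = 70

remaining voxels: 70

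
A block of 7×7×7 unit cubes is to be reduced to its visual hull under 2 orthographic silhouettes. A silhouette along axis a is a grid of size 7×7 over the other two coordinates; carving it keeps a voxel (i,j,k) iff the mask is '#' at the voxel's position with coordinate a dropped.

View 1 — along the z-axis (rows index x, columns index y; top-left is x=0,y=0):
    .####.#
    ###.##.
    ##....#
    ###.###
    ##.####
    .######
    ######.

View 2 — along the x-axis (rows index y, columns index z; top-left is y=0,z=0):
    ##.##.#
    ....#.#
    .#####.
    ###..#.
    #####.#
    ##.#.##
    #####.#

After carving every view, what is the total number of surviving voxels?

full grid |V| = 343
step 1: project along z, AND mask (37/49) → |grid| = 259
step 2: project along x, AND mask (33/49) → |grid| = 171

171 voxels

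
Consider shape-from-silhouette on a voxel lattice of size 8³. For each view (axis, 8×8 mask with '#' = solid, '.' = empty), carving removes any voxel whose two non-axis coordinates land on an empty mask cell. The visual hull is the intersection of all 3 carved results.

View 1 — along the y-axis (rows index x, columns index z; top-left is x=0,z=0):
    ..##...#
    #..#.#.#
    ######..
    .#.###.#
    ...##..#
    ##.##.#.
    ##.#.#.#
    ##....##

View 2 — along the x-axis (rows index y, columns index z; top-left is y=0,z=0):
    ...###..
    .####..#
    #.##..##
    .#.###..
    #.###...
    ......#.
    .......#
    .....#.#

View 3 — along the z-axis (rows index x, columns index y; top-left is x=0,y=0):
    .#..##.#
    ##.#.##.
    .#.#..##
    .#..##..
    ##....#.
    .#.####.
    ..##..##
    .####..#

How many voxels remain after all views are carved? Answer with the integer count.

full grid |V| = 512
carve view 1 (along y, XZ-mask fill 35/64): 280 voxels remain
carve view 2 (along x, YZ-mask fill 25/64): 117 voxels remain
carve view 3 (along z, XY-mask fill 33/64): 61 voxels remain

voxel count = 61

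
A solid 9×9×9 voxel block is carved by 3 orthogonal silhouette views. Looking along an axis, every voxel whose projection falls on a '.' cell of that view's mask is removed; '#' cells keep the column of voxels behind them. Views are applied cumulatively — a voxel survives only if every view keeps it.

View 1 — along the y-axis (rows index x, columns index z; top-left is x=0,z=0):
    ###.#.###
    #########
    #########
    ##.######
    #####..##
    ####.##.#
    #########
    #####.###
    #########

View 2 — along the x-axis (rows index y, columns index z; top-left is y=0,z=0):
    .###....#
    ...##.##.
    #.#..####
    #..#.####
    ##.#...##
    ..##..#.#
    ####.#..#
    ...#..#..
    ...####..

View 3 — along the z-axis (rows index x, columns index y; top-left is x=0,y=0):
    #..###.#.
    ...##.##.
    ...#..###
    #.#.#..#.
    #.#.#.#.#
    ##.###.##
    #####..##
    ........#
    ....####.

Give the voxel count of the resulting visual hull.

initial block: 9^3 = 729
  1. axis=1 (XZ plane), |mask|=73  ⇒  voxels=657
  2. axis=0 (YZ plane), |mask|=41  ⇒  voxels=333
  3. axis=2 (XY plane), |mask|=41  ⇒  voxels=162

remaining voxels: 162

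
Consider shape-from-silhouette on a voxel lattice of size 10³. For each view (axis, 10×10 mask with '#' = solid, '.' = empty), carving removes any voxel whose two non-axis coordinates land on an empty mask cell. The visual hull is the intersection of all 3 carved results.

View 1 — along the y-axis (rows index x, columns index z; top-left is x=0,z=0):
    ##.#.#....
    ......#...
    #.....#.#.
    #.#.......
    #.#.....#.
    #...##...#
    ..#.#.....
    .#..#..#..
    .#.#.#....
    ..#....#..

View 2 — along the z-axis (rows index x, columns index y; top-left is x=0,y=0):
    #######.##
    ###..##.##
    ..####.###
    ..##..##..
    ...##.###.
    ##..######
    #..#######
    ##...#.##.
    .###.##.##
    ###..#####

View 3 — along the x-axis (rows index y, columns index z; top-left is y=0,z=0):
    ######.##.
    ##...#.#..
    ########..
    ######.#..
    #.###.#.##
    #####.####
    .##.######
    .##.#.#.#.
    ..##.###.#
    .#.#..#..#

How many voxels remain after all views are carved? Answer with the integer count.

start: 10×10×10 = 1000 voxels
[1] y-view keeps 27 columns → grid now 270
[2] z-view keeps 68 columns → grid now 187
[3] x-view keeps 66 columns → grid now 130

remaining voxels: 130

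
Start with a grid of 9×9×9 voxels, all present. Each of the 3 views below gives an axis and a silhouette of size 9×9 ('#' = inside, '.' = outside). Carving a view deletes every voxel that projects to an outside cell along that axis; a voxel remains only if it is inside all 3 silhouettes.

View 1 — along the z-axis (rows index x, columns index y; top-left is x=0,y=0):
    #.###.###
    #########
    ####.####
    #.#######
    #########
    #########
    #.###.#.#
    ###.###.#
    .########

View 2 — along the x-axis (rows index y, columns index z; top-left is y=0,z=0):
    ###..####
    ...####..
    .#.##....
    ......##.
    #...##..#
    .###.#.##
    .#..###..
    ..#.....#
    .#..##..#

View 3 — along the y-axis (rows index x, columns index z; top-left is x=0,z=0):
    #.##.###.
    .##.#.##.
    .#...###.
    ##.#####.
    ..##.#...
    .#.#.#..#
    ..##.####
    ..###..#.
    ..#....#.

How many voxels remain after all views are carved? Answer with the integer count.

start: 9×9×9 = 729 voxels
[1] z-view keeps 71 columns → grid now 639
[2] x-view keeps 36 columns → grid now 283
[3] y-view keeps 41 columns → grid now 136

136 voxels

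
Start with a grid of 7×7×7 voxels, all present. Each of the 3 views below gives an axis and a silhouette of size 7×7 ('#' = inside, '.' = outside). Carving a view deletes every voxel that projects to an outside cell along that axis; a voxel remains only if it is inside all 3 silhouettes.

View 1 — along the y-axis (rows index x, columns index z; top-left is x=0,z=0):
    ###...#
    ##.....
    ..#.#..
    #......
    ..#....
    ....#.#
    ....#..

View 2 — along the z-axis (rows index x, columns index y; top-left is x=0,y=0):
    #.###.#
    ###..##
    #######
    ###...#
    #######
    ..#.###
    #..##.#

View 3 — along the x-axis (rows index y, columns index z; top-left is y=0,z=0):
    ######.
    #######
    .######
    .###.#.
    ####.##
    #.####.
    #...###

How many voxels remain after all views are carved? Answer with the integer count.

voxel count = 49

initial block: 7^3 = 343
step 1: project along y, AND mask (13/49) → |grid| = 91
step 2: project along z, AND mask (36/49) → |grid| = 67
step 3: project along x, AND mask (38/49) → |grid| = 49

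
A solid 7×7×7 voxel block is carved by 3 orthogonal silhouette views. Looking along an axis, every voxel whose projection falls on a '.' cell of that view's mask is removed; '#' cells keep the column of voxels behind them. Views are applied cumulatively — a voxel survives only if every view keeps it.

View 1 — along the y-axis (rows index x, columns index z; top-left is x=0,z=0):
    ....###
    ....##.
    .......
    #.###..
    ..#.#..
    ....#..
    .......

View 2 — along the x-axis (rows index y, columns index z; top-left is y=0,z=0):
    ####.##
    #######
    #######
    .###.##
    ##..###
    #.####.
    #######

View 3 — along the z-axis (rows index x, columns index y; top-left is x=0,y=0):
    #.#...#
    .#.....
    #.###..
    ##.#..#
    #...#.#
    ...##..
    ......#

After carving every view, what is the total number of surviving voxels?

remaining voxels: 28

initial block: 7^3 = 343
after view 1 [y-axis, 12 of 49 cells solid] → remaining = 84
after view 2 [x-axis, 42 of 49 cells solid] → remaining = 69
after view 3 [z-axis, 18 of 49 cells solid] → remaining = 28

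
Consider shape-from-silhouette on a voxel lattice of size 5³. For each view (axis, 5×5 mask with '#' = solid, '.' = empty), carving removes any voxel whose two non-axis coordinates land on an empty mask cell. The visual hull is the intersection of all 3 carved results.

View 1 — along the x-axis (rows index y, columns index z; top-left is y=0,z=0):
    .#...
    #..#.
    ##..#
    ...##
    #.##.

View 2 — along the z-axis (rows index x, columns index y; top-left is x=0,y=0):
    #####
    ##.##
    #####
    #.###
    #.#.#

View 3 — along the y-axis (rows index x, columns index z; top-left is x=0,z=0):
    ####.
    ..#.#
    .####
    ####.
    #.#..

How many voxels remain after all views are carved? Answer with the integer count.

before carving: 125 voxels (5×5×5)
  1. axis=0 (YZ plane), |mask|=11  ⇒  voxels=55
  2. axis=2 (XY plane), |mask|=21  ⇒  voxels=46
  3. axis=1 (XZ plane), |mask|=16  ⇒  voxels=29

29 voxels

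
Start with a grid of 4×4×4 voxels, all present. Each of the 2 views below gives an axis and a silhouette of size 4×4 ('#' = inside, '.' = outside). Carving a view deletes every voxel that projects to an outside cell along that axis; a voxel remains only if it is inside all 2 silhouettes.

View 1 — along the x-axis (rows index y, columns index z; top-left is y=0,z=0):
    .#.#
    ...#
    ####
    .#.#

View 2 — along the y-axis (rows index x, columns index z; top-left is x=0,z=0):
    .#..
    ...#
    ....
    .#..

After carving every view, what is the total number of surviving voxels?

start: 4×4×4 = 64 voxels
V1 x: intersect with YZ mask (9 set) -- 36 left
V2 y: intersect with XZ mask (3 set) -- 10 left

remaining voxels: 10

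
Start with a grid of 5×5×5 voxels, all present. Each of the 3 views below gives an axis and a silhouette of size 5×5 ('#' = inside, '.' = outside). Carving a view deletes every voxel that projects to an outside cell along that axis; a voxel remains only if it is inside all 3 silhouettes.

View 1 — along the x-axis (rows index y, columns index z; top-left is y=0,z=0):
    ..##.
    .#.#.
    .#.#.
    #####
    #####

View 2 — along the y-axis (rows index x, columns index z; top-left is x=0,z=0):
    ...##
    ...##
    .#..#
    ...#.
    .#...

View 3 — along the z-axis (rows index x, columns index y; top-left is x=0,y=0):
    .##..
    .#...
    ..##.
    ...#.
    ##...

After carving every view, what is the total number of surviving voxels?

start: 5×5×5 = 125 voxels
  1. axis=0 (YZ plane), |mask|=16  ⇒  voxels=80
  2. axis=1 (XZ plane), |mask|=8  ⇒  voxels=29
  3. axis=2 (XY plane), |mask|=8  ⇒  voxels=8

remaining voxels: 8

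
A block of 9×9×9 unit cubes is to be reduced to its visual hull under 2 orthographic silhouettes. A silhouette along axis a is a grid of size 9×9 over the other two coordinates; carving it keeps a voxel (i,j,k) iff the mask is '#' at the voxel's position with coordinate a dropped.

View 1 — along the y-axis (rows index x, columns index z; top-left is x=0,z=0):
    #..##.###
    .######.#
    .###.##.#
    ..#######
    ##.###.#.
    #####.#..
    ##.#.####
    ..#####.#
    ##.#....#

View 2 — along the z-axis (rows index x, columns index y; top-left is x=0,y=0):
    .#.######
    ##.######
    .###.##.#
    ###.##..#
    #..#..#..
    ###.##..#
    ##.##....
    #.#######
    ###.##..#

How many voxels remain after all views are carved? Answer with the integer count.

|visual hull| = 330

full grid |V| = 729
  1. axis=1 (XZ plane), |mask|=55  ⇒  voxels=495
  2. axis=2 (XY plane), |mask|=54  ⇒  voxels=330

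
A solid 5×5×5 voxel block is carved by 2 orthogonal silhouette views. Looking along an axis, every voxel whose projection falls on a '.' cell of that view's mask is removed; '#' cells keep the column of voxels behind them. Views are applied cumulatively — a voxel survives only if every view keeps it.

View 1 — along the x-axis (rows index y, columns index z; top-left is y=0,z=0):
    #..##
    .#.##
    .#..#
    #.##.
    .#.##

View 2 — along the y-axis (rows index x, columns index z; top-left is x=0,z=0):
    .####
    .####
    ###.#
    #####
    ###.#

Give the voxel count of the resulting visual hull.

58 voxels

before carving: 125 voxels (5×5×5)
[1] x-view keeps 14 columns → grid now 70
[2] y-view keeps 21 columns → grid now 58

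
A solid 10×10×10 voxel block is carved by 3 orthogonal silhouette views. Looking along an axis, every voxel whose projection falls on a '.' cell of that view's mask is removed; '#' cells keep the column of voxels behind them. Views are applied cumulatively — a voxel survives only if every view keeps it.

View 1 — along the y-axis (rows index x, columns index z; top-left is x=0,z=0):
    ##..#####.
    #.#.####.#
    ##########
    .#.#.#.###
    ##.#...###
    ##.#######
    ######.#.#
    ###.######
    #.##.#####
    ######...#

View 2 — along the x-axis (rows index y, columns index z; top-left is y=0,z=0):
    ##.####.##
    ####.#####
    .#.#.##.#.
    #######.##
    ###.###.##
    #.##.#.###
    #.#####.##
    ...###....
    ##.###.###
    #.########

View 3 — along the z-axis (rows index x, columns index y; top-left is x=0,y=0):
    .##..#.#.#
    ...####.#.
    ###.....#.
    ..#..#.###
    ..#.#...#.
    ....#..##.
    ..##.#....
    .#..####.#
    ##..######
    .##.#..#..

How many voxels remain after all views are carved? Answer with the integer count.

voxel count = 256

before carving: 1000 voxels (10×10×10)
after view 1 [y-axis, 77 of 100 cells solid] → remaining = 770
after view 2 [x-axis, 74 of 100 cells solid] → remaining = 571
after view 3 [z-axis, 46 of 100 cells solid] → remaining = 256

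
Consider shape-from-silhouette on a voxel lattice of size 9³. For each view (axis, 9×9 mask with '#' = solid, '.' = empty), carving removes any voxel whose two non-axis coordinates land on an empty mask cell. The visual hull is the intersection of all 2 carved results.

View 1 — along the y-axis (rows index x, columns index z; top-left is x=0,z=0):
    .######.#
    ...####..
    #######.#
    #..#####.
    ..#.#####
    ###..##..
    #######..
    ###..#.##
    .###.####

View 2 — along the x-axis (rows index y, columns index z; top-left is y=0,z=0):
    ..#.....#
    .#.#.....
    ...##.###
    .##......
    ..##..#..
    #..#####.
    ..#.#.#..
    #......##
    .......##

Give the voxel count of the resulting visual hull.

start: 9×9×9 = 729 voxels
[1] y-view keeps 56 columns → grid now 504
[2] x-view keeps 28 columns → grid now 169

remaining voxels: 169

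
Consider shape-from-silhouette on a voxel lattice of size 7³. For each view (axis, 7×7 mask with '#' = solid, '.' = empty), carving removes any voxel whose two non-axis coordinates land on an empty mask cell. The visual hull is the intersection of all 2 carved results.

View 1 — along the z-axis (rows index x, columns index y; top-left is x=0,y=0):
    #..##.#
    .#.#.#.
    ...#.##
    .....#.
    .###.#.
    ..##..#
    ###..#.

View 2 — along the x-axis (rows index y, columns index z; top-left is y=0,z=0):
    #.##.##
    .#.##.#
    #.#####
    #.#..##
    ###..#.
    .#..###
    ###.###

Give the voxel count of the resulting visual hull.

102 voxels

start: 7×7×7 = 343 voxels
after view 1 [z-axis, 22 of 49 cells solid] → remaining = 154
after view 2 [x-axis, 33 of 49 cells solid] → remaining = 102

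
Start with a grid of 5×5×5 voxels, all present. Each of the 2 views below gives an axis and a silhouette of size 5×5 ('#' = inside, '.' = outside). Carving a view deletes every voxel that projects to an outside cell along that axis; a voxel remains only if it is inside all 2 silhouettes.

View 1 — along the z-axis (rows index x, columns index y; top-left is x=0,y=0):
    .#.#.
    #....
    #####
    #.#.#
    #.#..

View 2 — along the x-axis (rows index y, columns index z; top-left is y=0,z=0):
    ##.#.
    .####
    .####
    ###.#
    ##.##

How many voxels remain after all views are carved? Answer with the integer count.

|visual hull| = 48

full grid |V| = 125
V1 z: intersect with XY mask (13 set) -- 65 left
V2 x: intersect with YZ mask (19 set) -- 48 left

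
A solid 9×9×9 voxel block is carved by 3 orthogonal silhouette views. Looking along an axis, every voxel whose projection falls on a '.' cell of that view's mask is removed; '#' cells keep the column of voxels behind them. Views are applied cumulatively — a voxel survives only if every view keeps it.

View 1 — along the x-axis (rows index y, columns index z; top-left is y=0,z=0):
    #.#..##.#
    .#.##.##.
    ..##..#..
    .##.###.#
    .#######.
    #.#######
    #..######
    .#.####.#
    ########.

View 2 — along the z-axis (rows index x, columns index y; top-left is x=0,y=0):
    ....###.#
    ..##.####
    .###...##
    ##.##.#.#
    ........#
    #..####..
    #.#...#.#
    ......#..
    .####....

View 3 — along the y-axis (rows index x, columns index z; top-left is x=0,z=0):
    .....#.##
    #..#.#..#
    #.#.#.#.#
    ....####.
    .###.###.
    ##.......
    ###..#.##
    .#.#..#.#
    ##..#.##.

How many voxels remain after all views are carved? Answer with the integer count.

before carving: 729 voxels (9×9×9)
  1. axis=0 (YZ plane), |mask|=55  ⇒  voxels=495
  2. axis=2 (XY plane), |mask|=36  ⇒  voxels=226
  3. axis=1 (XZ plane), |mask|=39  ⇒  voxels=102

remaining voxels: 102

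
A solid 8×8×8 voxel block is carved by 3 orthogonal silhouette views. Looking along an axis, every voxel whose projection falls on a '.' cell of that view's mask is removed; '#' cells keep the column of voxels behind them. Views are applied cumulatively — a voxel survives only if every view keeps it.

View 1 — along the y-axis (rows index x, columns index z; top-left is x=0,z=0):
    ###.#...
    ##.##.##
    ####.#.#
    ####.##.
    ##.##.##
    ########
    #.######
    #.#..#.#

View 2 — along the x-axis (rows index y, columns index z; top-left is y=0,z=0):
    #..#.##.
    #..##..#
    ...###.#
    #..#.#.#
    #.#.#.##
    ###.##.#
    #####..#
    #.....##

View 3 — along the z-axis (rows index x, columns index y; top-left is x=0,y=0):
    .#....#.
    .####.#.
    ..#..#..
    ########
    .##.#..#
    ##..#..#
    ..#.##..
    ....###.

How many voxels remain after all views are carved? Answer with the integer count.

full grid |V| = 512
step 1: project along y, AND mask (47/64) → |grid| = 376
step 2: project along x, AND mask (36/64) → |grid| = 218
step 3: project along z, AND mask (31/64) → |grid| = 111

|visual hull| = 111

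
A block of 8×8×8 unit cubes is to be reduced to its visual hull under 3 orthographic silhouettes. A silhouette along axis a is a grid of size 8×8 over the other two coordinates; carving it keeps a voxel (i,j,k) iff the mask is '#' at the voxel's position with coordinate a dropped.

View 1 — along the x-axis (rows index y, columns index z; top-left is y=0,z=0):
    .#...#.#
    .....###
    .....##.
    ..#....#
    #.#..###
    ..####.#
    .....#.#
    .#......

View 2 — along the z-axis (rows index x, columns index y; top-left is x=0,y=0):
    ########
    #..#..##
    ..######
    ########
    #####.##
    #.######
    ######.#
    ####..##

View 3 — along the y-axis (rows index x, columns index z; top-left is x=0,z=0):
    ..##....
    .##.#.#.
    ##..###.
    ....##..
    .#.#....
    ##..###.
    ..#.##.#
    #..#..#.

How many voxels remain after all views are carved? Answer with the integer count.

before carving: 512 voxels (8×8×8)
carve view 1 (along x, YZ-mask fill 23/64): 184 voxels remain
carve view 2 (along z, XY-mask fill 53/64): 143 voxels remain
carve view 3 (along y, XZ-mask fill 27/64): 52 voxels remain

remaining voxels: 52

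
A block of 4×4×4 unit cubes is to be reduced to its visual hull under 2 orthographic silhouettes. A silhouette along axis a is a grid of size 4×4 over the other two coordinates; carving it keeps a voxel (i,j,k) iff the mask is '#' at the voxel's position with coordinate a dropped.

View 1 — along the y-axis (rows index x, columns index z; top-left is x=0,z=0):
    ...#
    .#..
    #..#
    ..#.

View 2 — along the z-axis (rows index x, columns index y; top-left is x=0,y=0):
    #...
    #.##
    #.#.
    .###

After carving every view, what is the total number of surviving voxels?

11 voxels

start: 4×4×4 = 64 voxels
step 1: project along y, AND mask (5/16) → |grid| = 20
step 2: project along z, AND mask (9/16) → |grid| = 11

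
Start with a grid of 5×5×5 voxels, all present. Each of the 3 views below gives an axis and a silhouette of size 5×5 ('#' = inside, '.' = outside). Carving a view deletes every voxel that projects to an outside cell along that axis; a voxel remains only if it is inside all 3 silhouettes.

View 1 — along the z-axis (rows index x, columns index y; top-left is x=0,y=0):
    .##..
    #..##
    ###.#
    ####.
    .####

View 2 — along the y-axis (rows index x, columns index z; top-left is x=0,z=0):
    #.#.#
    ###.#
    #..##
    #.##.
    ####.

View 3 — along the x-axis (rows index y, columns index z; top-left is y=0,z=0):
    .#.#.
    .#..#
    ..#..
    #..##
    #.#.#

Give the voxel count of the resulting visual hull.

initial block: 5^3 = 125
after view 1 [z-axis, 17 of 25 cells solid] → remaining = 85
after view 2 [y-axis, 17 of 25 cells solid] → remaining = 58
after view 3 [x-axis, 11 of 25 cells solid] → remaining = 22

remaining voxels: 22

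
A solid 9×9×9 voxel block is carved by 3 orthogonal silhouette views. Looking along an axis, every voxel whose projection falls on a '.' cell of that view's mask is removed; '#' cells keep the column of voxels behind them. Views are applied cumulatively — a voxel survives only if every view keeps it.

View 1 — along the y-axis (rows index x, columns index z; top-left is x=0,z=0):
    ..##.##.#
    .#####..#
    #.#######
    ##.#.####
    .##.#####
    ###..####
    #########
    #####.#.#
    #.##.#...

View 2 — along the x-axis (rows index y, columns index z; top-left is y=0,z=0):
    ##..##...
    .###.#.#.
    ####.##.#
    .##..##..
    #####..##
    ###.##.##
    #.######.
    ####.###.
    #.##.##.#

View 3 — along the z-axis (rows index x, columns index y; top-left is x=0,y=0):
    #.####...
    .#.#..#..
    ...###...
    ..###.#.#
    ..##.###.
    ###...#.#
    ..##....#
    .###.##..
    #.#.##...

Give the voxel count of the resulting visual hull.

initial block: 9^3 = 729
[1] y-view keeps 60 columns → grid now 540
[2] x-view keeps 54 columns → grid now 366
[3] z-view keeps 38 columns → grid now 164

voxel count = 164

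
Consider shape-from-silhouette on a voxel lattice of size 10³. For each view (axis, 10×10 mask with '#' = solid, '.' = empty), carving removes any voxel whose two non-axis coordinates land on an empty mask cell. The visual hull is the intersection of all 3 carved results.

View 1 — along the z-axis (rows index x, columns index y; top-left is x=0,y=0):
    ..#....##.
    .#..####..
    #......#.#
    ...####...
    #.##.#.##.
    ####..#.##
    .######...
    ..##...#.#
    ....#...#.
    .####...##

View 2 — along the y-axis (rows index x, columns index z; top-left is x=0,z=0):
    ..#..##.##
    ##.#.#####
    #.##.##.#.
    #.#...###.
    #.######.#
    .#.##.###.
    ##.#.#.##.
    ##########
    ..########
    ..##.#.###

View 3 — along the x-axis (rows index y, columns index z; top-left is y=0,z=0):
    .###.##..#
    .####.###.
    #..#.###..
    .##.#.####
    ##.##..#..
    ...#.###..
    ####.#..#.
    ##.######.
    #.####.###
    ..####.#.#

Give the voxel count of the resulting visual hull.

start: 10×10×10 = 1000 voxels
  1. axis=2 (XY plane), |mask|=46  ⇒  voxels=460
  2. axis=1 (XZ plane), |mask|=68  ⇒  voxels=311
  3. axis=0 (YZ plane), |mask|=62  ⇒  voxels=199

voxel count = 199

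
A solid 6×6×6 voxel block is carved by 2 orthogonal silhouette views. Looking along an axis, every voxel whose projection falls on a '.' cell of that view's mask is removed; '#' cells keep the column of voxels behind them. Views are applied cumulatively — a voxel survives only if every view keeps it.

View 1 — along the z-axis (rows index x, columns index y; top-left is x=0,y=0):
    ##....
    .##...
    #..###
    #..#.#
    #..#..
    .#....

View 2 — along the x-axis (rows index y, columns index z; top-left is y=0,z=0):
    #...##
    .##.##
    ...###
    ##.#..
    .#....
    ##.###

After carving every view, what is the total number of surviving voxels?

remaining voxels: 47

full grid |V| = 216
after view 1 [z-axis, 14 of 36 cells solid] → remaining = 84
after view 2 [x-axis, 19 of 36 cells solid] → remaining = 47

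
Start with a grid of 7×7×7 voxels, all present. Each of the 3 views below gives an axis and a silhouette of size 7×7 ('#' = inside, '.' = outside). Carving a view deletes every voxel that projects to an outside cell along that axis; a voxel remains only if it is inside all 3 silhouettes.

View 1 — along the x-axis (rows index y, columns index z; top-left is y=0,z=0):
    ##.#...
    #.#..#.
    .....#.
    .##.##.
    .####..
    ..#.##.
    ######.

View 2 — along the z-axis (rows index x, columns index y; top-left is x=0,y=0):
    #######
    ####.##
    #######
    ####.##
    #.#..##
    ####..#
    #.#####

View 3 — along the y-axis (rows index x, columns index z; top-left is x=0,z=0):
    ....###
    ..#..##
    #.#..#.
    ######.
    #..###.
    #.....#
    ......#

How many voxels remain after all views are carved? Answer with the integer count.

remaining voxels: 63

initial block: 7^3 = 343
[1] x-view keeps 24 columns → grid now 168
[2] z-view keeps 41 columns → grid now 139
[3] y-view keeps 22 columns → grid now 63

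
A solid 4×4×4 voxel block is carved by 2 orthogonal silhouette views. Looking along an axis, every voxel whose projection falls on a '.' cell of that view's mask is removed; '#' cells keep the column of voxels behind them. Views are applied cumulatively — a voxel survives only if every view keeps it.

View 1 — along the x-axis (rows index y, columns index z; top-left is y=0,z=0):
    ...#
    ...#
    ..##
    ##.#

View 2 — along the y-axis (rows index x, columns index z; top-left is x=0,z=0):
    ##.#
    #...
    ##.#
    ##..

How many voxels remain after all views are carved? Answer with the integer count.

voxel count = 15

start: 4×4×4 = 64 voxels
[1] x-view keeps 7 columns → grid now 28
[2] y-view keeps 9 columns → grid now 15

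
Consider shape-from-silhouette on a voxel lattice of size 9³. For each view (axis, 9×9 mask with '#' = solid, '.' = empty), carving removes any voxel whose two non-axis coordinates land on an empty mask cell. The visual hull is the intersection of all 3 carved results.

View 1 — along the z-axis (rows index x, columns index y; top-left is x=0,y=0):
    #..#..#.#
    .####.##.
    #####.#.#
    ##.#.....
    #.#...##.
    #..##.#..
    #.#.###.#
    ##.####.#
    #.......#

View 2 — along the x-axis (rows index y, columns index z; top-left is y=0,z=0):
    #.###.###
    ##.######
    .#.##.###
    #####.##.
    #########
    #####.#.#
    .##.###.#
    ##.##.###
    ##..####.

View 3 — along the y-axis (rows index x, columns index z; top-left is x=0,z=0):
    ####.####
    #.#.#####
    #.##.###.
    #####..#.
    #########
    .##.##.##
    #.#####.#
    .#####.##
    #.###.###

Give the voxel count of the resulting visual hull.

voxel count = 226

before carving: 729 voxels (9×9×9)
[1] z-view keeps 43 columns → grid now 387
[2] x-view keeps 63 columns → grid now 299
[3] y-view keeps 63 columns → grid now 226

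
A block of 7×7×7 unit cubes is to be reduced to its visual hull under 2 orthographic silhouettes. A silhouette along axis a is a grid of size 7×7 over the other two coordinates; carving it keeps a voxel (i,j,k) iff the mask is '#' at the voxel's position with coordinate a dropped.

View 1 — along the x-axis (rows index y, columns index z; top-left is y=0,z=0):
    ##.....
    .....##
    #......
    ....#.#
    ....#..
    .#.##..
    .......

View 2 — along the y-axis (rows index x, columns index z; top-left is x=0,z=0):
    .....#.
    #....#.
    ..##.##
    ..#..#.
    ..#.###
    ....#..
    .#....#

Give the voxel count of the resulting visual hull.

initial block: 7^3 = 343
after view 1 [x-axis, 11 of 49 cells solid] → remaining = 77
after view 2 [y-axis, 16 of 49 cells solid] → remaining = 22

remaining voxels: 22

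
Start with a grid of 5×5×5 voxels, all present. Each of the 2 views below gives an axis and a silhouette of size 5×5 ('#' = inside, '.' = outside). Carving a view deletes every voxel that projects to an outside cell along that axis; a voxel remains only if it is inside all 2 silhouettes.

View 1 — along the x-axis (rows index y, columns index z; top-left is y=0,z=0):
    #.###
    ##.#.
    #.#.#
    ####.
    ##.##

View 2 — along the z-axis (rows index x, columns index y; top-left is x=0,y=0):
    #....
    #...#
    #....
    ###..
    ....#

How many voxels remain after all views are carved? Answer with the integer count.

|visual hull| = 30

before carving: 125 voxels (5×5×5)
V1 x: intersect with YZ mask (18 set) -- 90 left
V2 z: intersect with XY mask (8 set) -- 30 left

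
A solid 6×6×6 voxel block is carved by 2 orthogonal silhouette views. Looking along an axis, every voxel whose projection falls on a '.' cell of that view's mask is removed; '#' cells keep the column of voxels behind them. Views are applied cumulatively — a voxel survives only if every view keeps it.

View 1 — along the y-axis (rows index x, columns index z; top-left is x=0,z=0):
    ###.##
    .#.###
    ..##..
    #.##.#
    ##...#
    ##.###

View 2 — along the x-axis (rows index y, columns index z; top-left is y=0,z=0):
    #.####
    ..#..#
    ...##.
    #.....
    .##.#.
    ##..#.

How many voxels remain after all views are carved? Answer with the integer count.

voxel count = 59

full grid |V| = 216
after view 1 [y-axis, 23 of 36 cells solid] → remaining = 138
after view 2 [x-axis, 16 of 36 cells solid] → remaining = 59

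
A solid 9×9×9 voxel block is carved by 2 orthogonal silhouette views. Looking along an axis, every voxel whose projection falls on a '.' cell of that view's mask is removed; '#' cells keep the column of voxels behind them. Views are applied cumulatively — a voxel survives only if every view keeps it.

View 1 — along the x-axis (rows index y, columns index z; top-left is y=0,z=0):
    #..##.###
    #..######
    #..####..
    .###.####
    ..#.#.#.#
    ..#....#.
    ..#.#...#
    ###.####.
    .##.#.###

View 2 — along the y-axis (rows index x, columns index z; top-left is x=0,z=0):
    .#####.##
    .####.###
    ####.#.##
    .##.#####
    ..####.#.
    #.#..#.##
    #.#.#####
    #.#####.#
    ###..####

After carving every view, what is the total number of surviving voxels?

initial block: 9^3 = 729
[1] x-view keeps 47 columns → grid now 423
[2] y-view keeps 59 columns → grid now 314

|visual hull| = 314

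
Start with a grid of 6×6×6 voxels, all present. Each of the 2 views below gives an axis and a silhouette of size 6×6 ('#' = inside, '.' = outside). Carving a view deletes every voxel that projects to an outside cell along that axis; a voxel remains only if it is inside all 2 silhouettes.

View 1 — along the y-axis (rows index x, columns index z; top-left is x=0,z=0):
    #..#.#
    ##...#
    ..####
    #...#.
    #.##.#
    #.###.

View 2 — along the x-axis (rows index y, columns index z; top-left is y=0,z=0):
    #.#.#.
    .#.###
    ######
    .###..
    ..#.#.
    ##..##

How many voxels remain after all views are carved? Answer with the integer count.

initial block: 6^3 = 216
  1. axis=1 (XZ plane), |mask|=20  ⇒  voxels=120
  2. axis=0 (YZ plane), |mask|=22  ⇒  voxels=70

|visual hull| = 70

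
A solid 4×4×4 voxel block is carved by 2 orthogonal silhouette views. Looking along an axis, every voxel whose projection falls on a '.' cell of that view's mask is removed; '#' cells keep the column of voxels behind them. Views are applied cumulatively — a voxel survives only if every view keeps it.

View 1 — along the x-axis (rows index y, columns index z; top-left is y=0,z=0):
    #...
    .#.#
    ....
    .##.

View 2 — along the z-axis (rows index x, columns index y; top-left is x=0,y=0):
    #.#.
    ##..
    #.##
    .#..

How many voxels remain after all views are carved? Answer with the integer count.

initial block: 4^3 = 64
step 1: project along x, AND mask (5/16) → |grid| = 20
step 2: project along z, AND mask (8/16) → |grid| = 9

|visual hull| = 9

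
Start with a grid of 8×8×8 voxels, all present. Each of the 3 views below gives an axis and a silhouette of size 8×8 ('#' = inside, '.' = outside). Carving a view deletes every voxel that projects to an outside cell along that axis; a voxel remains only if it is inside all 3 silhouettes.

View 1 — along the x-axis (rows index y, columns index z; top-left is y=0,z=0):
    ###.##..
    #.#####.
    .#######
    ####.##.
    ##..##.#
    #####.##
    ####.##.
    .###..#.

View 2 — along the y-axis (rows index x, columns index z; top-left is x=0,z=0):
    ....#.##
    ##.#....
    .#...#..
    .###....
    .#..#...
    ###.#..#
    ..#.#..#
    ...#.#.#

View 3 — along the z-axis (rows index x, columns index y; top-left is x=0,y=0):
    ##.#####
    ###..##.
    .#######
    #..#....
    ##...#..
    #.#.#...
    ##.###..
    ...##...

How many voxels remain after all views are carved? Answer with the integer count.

start: 8×8×8 = 512 voxels
carve view 1 (along x, YZ-mask fill 46/64): 368 voxels remain
carve view 2 (along y, XZ-mask fill 24/64): 136 voxels remain
carve view 3 (along z, XY-mask fill 34/64): 70 voxels remain

|visual hull| = 70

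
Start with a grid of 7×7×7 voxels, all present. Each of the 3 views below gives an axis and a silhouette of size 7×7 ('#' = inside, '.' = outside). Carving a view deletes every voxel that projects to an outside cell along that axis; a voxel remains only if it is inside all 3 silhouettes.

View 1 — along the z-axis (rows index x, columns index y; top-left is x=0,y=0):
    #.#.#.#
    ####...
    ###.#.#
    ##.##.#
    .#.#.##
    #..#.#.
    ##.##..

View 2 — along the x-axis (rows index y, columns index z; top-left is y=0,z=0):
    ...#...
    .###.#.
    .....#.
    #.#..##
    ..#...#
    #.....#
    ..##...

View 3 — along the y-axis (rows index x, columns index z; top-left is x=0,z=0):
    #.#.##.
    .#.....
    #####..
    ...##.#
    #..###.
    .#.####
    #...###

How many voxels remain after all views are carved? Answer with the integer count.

|visual hull| = 31

initial block: 7^3 = 343
V1 z: intersect with XY mask (29 set) -- 203 left
V2 x: intersect with YZ mask (16 set) -- 69 left
V3 y: intersect with XZ mask (26 set) -- 31 left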